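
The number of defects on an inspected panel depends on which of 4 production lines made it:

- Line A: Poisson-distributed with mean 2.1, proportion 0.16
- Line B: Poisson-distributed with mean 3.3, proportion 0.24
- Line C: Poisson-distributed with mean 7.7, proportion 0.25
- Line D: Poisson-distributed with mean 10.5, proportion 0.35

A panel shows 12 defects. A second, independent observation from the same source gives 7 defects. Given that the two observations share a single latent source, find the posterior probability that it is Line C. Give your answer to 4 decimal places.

0.3476

Posterior ∝ prior × likelihood, so P(k | x) ∝ P(Z=k) f_k(x); normalise over all components.
Since both observations come from the same component, the likelihood for component k is f_k(x₁)·f_k(x₂).
  f_A = [e^(−2.1)·2.1^12/12! = 1.88051e-06] × [0.00437609] = 8.22929e-09
  f_B = [e^(−3.3)·3.3^12/12! = 0.000128428] × [0.0311886] = 4.00547e-06
  f_C = [e^(−7.7)·7.7^12/12! = 0.0410662] × [0.144191] = 0.00592136
  f_D = [e^(−10.5)·10.5^12/12! = 0.103239] × [0.0768781] = 0.00793679
Prior × likelihood for each component:
  P(Z=A)·f_A = 0.16 × 8.22929e-09 = 1.31669e-09
  P(Z=B)·f_B = 0.24 × 4.00547e-06 = 9.61313e-07
  P(Z=C)·f_C = 0.25 × 0.00592136 = 0.00148034
  P(Z=D)·f_D = 0.35 × 0.00793679 = 0.00277788
Sum: 1.31669e-09 + 9.61313e-07 + 0.00148034 + 0.00277788 = 0.00425918
P(Line C | x) = 0.00148034 / 0.00425918 ≈ 0.3476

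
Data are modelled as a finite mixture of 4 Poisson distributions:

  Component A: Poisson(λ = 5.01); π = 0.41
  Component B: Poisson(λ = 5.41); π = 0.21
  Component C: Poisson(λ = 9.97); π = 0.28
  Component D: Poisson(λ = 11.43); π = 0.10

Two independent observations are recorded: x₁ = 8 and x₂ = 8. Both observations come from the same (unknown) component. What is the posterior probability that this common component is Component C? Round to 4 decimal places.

0.4876

P(component k | x) = P(Z=k)·f_k(x) / marginal(x), where marginal(x) = Σ_j P(Z=j)·f_j(x).
Since both observations come from the same component, the likelihood for component k is f_k(x₁)·f_k(x₂).
  L_A = [0.0656698] × [0.0656698] = 0.00431253
  L_B = [0.0813813] × [0.0813813] = 0.00662291
  L_C = [0.113273] × [0.113273] = 0.0128307
  L_D = [0.0784989] × [0.0784989] = 0.00616207
Multiply by the mixture weights:
  P(Z=A)·L_A = 0.41 × 0.00431253 = 0.00176814
  P(Z=B)·L_B = 0.21 × 0.00662291 = 0.00139081
  P(Z=C)·L_C = 0.28 × 0.0128307 = 0.00359259
  P(Z=D)·L_D = 0.10 × 0.00616207 = 0.000616207
Normaliser: 0.00176814 + 0.00139081 + 0.00359259 + 0.000616207 = 0.00736774
Responsibility of Component C: 0.00359259 / 0.00736774 ≈ 0.4876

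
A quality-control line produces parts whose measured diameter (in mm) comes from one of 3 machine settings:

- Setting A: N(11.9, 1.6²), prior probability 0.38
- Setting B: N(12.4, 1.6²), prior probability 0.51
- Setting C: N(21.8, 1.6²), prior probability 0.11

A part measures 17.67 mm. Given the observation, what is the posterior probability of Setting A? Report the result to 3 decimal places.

Posterior ∝ prior × likelihood, so P(k | x) ∝ w_k f_k(x); normalise over all components.
Component likelihoods at x = 17.67 mm:
  f_A = 0.000373923
  f_B = 0.00109902
  f_C = 0.0089119
Unnormalised posteriors:
  w_A·f_A = 0.38 × 0.000373923 = 0.000142091
  w_B·f_B = 0.51 × 0.00109902 = 0.0005605
  w_C·f_C = 0.11 × 0.0089119 = 0.000980309
Marginal: 0.000142091 + 0.0005605 + 0.000980309 = 0.0016829
Responsibility of Setting A: 0.000142091 / 0.0016829 ≈ 0.084

0.084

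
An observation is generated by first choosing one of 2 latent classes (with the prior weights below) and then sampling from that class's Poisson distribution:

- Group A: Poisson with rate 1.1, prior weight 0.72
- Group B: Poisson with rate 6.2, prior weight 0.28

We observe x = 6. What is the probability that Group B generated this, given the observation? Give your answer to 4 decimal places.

0.9870

Posterior ∝ prior × likelihood, so P(k | x) ∝ P(Z=k) f_k(x); normalise over all components.
Evaluate each component's likelihood at the observed value:
  f_A = e^(−1.1)·1.1^6/6! = 0.00081903
  f_B = e^(−6.2)·6.2^6/6! = 0.1601
Unnormalised posteriors:
  P(Z=A)·f_A = 0.72 × 0.00081903 = 0.000589701
  P(Z=B)·f_B = 0.28 × 0.1601 = 0.0448281
Normaliser: 0.000589701 + 0.0448281 = 0.0454178
P(Group B | x) ≈ 0.9870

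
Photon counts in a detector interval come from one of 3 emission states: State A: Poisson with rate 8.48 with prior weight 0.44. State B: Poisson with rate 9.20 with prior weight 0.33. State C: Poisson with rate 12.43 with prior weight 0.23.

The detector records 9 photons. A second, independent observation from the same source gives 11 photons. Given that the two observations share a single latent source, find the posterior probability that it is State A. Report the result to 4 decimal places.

0.4323

P(component k | x) = π_k·f_k(x) / marginal(x), where marginal(x) = Σ_j π_j·f_j(x).
Since both observations come from the same component, the likelihood for component k is f_k(x₁)·f_k(x₂).
  p_A = [0.129713] × [0.0847972] = 0.0109993
  p_B = [0.131467] × [0.101158] = 0.013299
  p_C = [0.0780183] × [0.109584] = 0.00854954
Unnormalised posteriors:
  π_A·p_A = 0.44 × 0.0109993 = 0.00483968
  π_B·p_B = 0.33 × 0.013299 = 0.00438867
  π_C·p_C = 0.23 × 0.00854954 = 0.0019664
Normaliser: 0.00483968 + 0.00438867 + 0.0019664 = 0.0111947
P(State A | x₁,x₂) ≈ 0.4323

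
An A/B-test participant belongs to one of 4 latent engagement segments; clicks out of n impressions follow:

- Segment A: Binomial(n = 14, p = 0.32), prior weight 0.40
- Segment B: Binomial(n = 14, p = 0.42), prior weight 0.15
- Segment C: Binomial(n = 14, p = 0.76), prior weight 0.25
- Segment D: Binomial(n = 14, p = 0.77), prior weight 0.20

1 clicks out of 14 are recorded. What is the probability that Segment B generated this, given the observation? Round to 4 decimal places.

0.0586

By Bayes' theorem, P(k | x) = π_k f_k(x) / Σ_j π_j f_j(x).
Evaluate each component's likelihood at the observed value:
  p_A = 0.0297779
  p_B = 0.00494244
  p_C = 9.32584e-08
  p_D = 5.43351e-08
Weight by the priors:
  π_A·p_A = 0.40 × 0.0297779 = 0.0119112
  π_B·p_B = 0.15 × 0.00494244 = 0.000741366
  π_C·p_C = 0.25 × 9.32584e-08 = 2.33146e-08
  π_D·p_D = 0.20 × 5.43351e-08 = 1.0867e-08
Denominator: 0.0119112 + 0.000741366 + 2.33146e-08 + 1.0867e-08 = 0.0126526
Responsibility of Segment B: 0.000741366 / 0.0126526 ≈ 0.0586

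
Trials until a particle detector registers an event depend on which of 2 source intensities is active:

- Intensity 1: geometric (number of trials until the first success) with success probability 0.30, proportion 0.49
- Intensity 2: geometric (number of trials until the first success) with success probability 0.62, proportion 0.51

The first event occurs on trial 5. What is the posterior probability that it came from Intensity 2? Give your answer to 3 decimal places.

By Bayes' theorem, P(k | x) = π_k f_k(x) / Σ_j π_j f_j(x).
Evaluate each component's likelihood at the observed value:
  p_1 = 0.07203
  p_2 = 0.0129278
Prior × likelihood for each component:
  π_1·p_1 = 0.49 × 0.07203 = 0.0352947
  π_2·p_2 = 0.51 × 0.0129278 = 0.0065932
Evidence: 0.0352947 + 0.0065932 = 0.0418879
So the posterior for Intensity 2 is 0.0065932 / 0.0418879 ≈ 0.157.

0.157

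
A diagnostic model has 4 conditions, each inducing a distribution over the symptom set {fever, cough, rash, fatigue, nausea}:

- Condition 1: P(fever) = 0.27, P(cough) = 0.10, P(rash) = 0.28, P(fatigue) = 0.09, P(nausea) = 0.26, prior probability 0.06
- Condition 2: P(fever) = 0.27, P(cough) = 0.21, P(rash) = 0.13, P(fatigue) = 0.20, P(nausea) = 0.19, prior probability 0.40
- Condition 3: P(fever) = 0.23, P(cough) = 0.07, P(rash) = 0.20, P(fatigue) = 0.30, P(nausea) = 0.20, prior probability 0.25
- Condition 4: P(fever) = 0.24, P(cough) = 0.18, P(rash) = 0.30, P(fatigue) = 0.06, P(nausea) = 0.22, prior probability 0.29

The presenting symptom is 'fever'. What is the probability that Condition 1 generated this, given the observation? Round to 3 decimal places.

0.064

Posterior ∝ prior × likelihood, so P(k | x) ∝ w_k f_k(x); normalise over all components.
Evaluate each component's likelihood at the observed value:
  p_1 = 0.27
  p_2 = 0.27
  p_3 = 0.23
  p_4 = 0.24
Weight by the priors:
  w_1·p_1 = 0.06 × 0.27 = 0.0162
  w_2·p_2 = 0.40 × 0.27 = 0.108
  w_3·p_3 = 0.25 × 0.23 = 0.0575
  w_4·p_4 = 0.29 × 0.24 = 0.0696
Sum: 0.0162 + 0.108 + 0.0575 + 0.0696 = 0.2513
P(Condition 1 | the observation) ≈ 0.064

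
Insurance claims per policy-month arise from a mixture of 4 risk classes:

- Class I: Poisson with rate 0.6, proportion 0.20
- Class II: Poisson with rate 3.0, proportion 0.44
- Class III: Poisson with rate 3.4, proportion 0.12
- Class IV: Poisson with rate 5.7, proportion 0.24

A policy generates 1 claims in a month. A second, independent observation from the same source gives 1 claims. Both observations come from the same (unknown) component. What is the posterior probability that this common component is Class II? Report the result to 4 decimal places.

The responsibility of component k is π_k f_k(x) divided by Σ_j π_j f_j(x).
Since both observations come from the same component, the likelihood for component k is f_k(x₁)·f_k(x₂).
  L_I = [e^(−0.6)·0.6^1/1! = 0.329287] × [0.329287] = 0.10843
  L_II = [e^(−3.0)·3.0^1/1! = 0.149361] × [0.149361] = 0.0223088
  L_III = [e^(−3.4)·3.4^1/1! = 0.113469] × [0.113469] = 0.0128752
  L_IV = [e^(−5.7)·5.7^1/1! = 0.019072] × [0.019072] = 0.000363741
Weight by the priors:
  π_I·L_I = 0.20 × 0.10843 = 0.021686
  π_II·L_II = 0.44 × 0.0223088 = 0.00981586
  π_III·L_III = 0.12 × 0.0128752 = 0.00154503
  π_IV·L_IV = 0.24 × 0.000363741 = 8.72979e-05
Sum: 0.021686 + 0.00981586 + 0.00154503 + 8.72979e-05 = 0.0331342
So the posterior for Class II is 0.00981586 / 0.0331342 ≈ 0.2962.

0.2962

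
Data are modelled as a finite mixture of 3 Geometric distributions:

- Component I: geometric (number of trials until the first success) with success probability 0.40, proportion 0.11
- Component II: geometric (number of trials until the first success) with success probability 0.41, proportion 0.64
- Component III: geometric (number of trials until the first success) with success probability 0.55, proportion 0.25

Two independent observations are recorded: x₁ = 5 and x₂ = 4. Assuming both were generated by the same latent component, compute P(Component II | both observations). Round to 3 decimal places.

0.775

Apply Bayes' rule: the posterior for each component is proportional to its prior times its likelihood at x.
Since both observations come from the same component, the likelihood for component k is f_k(x₁)·f_k(x₂).
  f_I = [0.05184] × [0.0864] = 0.00447898
  f_II = [0.0496812] × [0.0842054] = 0.00418342
  f_III = [0.0225534] × [0.0501187] = 0.00113035
Weight by the priors:
  π_I·f_I = 0.11 × 0.00447898 = 0.000492687
  π_II·f_II = 0.64 × 0.00418342 = 0.00267739
  π_III·f_III = 0.25 × 0.00113035 = 0.000282588
Denominator: 0.000492687 + 0.00267739 + 0.000282588 = 0.00345267
Responsibility of Component II: 0.00267739 / 0.00345267 ≈ 0.775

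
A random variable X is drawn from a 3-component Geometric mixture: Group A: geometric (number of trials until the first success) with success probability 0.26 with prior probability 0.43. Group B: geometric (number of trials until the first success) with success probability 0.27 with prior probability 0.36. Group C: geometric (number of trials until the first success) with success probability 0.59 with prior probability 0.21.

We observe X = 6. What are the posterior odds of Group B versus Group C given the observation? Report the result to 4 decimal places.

14.0375

Only the two components matter; the odds are (w_i f_i(x)) / (w_j f_j(x)).
Evaluate each component's likelihood at the observed value:
  p_A = 0.26·(1−0.26)^5 = 0.26·0.221901 = 0.0576942
  p_B = 0.27·(1−0.27)^5 = 0.27·0.207307 = 0.0559729
  p_C = 0.59·(1−0.59)^5 = 0.59·0.0115856 = 0.00683552
Posterior odds = (w_B·p_B) / (w_C·p_C) = (0.36·0.0559729) / (0.21·0.00683552) = 0.0201503 / 0.00143546 ≈ 14.0375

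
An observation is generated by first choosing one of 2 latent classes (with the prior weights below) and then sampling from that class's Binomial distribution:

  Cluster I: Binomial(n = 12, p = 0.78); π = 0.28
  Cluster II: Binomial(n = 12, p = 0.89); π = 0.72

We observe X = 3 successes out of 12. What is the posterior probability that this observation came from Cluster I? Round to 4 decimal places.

Posterior ∝ prior × likelihood, so P(k | x) ∝ P(Z=k) f_k(x); normalise over all components.
Evaluate each component's likelihood at the observed value:
  p_I = 0.000126041
  p_II = 3.65702e-07
Multiply by the mixture weights:
  P(Z=I)·p_I = 0.28 × 0.000126041 = 3.52914e-05
  P(Z=II)·p_II = 0.72 × 3.65702e-07 = 2.63305e-07
Denominator: 3.52914e-05 + 2.63305e-07 = 3.55547e-05
P(Cluster I | data) = 3.52914e-05 / 3.55547e-05 ≈ 0.9926

0.9926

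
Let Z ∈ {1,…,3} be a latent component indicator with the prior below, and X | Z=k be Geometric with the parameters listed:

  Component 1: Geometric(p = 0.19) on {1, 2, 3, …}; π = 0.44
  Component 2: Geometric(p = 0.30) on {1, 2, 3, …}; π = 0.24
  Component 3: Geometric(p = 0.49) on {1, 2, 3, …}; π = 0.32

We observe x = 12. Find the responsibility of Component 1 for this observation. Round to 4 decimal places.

0.8442

Apply Bayes' rule: the posterior for each component is proportional to its prior times its likelihood at x.
Geometric probabilities:
  f_1 = 0.19·(1−0.19)^11 = 0.19·0.0984771 = 0.0187106
  f_2 = 0.30·(1−0.30)^11 = 0.30·0.0197733 = 0.00593198
  f_3 = 0.49·(1−0.49)^11 = 0.49·0.000607116 = 0.000297487
Prior × likelihood for each component:
  π_1·f_1 = 0.44 × 0.0187106 = 0.00823268
  π_2·f_2 = 0.24 × 0.00593198 = 0.00142368
  π_3·f_3 = 0.32 × 0.000297487 = 9.51958e-05
Evidence: 0.00823268 + 0.00142368 + 9.51958e-05 = 0.00975156
Responsibility of Component 1: 0.00823268 / 0.00975156 ≈ 0.8442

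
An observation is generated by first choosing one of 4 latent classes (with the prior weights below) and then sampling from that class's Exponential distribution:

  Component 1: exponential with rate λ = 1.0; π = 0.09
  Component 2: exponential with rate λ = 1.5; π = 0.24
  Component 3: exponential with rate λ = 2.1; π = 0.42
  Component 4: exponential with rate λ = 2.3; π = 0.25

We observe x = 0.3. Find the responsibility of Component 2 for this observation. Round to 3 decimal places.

By Bayes' theorem, P(k | x) = P(Z=k) f_k(x) / Σ_j P(Z=j) f_j(x).
Evaluate each component's likelihood at the observed value:
  p_1 = 0.740818
  p_2 = 0.956442
  p_3 = 1.11844
  p_4 = 1.15362
Unnormalised posteriors:
  P(Z=1)·p_1 = 0.09 × 0.740818 = 0.0666736
  P(Z=2)·p_2 = 0.24 × 0.956442 = 0.229546
  P(Z=3)·p_3 = 0.42 × 1.11844 = 0.469746
  P(Z=4)·p_4 = 0.25 × 1.15362 = 0.288406
Sum: 0.0666736 + 0.229546 + 0.469746 + 0.288406 = 1.05437
P(Component 2 | data) = 0.229546 / 1.05437 ≈ 0.218

0.218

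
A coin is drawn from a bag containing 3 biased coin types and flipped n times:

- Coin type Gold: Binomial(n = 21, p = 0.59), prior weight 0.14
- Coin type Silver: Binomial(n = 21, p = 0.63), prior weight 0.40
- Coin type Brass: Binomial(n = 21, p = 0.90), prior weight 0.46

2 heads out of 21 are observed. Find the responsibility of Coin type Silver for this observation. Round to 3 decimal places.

0.317

P(component k | x) = P(Z=k)·f_k(x) / marginal(x), where marginal(x) = Σ_j P(Z=j)·f_j(x).
Component likelihoods at x = 2 heads out of 21:
  f_Gold = C(21,2)·0.59^2·0.41^19 = 210·0.3481·4.39434e-08 = 3.2123e-06
  f_Silver = C(21,2)·0.63^2·0.37^19 = 210·0.3969·6.24932e-09 = 5.20875e-07
  f_Brass = C(21,2)·0.90^2·0.10^19 = 210·0.81·1e-19 = 1.701e-17
Multiply by the mixture weights:
  P(Z=Gold)·f_Gold = 0.14 × 3.2123e-06 = 4.49723e-07
  P(Z=Silver)·f_Silver = 0.40 × 5.20875e-07 = 2.0835e-07
  P(Z=Brass)·f_Brass = 0.46 × 1.701e-17 = 7.8246e-18
Denominator: 4.49723e-07 + 2.0835e-07 + 7.8246e-18 = 6.58072e-07
P(Coin type Silver | 2 heads out of 21) ≈ 0.317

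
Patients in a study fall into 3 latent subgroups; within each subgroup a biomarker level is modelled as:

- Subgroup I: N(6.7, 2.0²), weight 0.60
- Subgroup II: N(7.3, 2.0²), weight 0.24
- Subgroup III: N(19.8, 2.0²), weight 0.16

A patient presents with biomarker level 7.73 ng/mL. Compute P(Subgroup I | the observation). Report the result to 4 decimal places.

Apply Bayes' rule: the posterior for each component is proportional to its prior times its likelihood at x.
Evaluate each component's likelihood at the observed value:
  L_I = (1/(2.0·√(2π)))·exp(−(7.73−6.7)²/(2·2.0²)) = 0.199471·exp(-0.13261) = 0.174698
  L_II = (1/(2.0·√(2π)))·exp(−(7.73−7.3)²/(2·2.0²)) = 0.199471·exp(-0.02311) = 0.194914
  L_III = (1/(2.0·√(2π)))·exp(−(7.73−19.8)²/(2·2.0²)) = 0.199471·exp(-18.21061) = 2.461e-09
Multiply by the mixture weights:
  P(Z=I)·L_I = 0.60 × 0.174698 = 0.104819
  P(Z=II)·L_II = 0.24 × 0.194914 = 0.0467793
  P(Z=III)·L_III = 0.16 × 2.461e-09 = 3.9376e-10
Sum: 0.104819 + 0.0467793 + 3.9376e-10 = 0.151598
Responsibility of Subgroup I: 0.104819 / 0.151598 ≈ 0.6914

0.6914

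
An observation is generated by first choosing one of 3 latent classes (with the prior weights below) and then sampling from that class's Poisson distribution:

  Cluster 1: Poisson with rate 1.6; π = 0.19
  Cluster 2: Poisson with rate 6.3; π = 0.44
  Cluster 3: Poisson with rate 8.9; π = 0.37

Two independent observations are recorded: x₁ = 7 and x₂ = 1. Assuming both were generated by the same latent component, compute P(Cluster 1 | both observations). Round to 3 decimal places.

0.078

Apply Bayes' rule: the posterior for each component is proportional to its prior times its likelihood at x.
Since both observations come from the same component, the likelihood for component k is f_k(x₁)·f_k(x₂).
  p_1 = [e^(−1.6)·1.6^7/7! = 0.00107532] × [0.323034] = 0.000347366
  p_2 = [e^(−6.3)·6.3^7/7! = 0.143515] × [0.0115687] = 0.00166029
  p_3 = [e^(−8.9)·8.9^7/7! = 0.119696] × [0.00121386] = 0.000145294
Prior × likelihood for each component:
  w_1·p_1 = 0.19 × 0.000347366 = 6.59995e-05
  w_2·p_2 = 0.44 × 0.00166029 = 0.000730527
  w_3·p_3 = 0.37 × 0.000145294 = 5.37588e-05
Sum: 6.59995e-05 + 0.000730527 + 5.37588e-05 = 0.000850285
Responsibility of Cluster 1: 6.59995e-05 / 0.000850285 ≈ 0.078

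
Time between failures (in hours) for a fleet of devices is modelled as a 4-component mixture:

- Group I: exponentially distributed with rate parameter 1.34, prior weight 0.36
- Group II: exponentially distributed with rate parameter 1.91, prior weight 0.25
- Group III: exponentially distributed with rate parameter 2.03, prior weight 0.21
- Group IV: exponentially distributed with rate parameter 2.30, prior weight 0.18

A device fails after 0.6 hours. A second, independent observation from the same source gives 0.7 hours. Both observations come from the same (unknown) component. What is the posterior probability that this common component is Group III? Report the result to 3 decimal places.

Posterior ∝ prior × likelihood, so P(k | x) ∝ P(Z=k) f_k(x); normalise over all components.
Since both observations come from the same component, the likelihood for component k is f_k(x₁)·f_k(x₂).
  f_I = [0.599697] × [0.524489] = 0.314535
  f_II = [0.6072] × [0.501628] = 0.304589
  f_III = [0.600517] × [0.490189] = 0.294367
  f_IV = [0.578631] × [0.459742] = 0.266021
Unnormalised posteriors:
  P(Z=I)·f_I = 0.36 × 0.314535 = 0.113233
  P(Z=II)·f_II = 0.25 × 0.304589 = 0.0761471
  P(Z=III)·f_III = 0.21 × 0.294367 = 0.061817
  P(Z=IV)·f_IV = 0.18 × 0.266021 = 0.0478837
Sum: 0.113233 + 0.0761471 + 0.061817 + 0.0478837 = 0.29908
P(Group III | x) = 0.061817 / 0.29908 ≈ 0.207

0.207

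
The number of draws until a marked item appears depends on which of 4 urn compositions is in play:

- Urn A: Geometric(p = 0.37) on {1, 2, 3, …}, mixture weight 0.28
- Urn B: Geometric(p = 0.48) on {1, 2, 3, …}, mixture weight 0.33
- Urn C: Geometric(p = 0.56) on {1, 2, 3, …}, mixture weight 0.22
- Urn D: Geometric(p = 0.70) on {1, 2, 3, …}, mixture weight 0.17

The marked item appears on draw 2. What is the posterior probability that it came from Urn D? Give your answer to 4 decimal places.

0.1503

Apply Bayes' rule: the posterior for each component is proportional to its prior times its likelihood at x.
Geometric probabilities:
  f_A = 0.37·(1−0.37)^1 = 0.37·0.63 = 0.2331
  f_B = 0.48·(1−0.48)^1 = 0.48·0.52 = 0.2496
  f_C = 0.56·(1−0.56)^1 = 0.56·0.44 = 0.2464
  f_D = 0.70·(1−0.70)^1 = 0.70·0.3 = 0.21
Weight by the priors:
  π_A·f_A = 0.28 × 0.2331 = 0.065268
  π_B·f_B = 0.33 × 0.2496 = 0.082368
  π_C·f_C = 0.22 × 0.2464 = 0.054208
  π_D·f_D = 0.17 × 0.21 = 0.0357
Sum: 0.065268 + 0.082368 + 0.054208 + 0.0357 = 0.237544
Responsibility of Urn D: 0.0357 / 0.237544 ≈ 0.1503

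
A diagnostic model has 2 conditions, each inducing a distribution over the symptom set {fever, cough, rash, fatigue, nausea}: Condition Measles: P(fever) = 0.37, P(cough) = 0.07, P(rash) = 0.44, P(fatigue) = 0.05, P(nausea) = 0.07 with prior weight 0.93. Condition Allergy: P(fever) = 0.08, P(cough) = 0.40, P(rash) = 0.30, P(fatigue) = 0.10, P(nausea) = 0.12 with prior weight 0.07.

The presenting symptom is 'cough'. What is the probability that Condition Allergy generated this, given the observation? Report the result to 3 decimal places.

0.301

By Bayes' theorem, P(k | x) = P(Z=k) f_k(x) / Σ_j P(Z=j) f_j(x).
Component likelihoods at x = 'cough':
  p_Measles = P(cough | comp) = 0.07
  p_Allergy = P(cough | comp) = 0.40
Unnormalised posteriors:
  P(Z=Measles)·p_Measles = 0.93 × 0.07 = 0.0651
  P(Z=Allergy)·p_Allergy = 0.07 × 0.4 = 0.028
Denominator: 0.0651 + 0.028 = 0.0931
Responsibility of Condition Allergy: 0.028 / 0.0931 ≈ 0.301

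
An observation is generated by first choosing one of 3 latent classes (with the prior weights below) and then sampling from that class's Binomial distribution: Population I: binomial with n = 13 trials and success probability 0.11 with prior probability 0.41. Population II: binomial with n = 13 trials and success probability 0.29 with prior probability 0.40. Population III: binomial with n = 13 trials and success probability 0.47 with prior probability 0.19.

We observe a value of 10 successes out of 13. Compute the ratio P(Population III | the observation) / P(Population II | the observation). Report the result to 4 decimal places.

Only the two components matter; the odds are (π_i f_i(x)) / (π_j f_j(x)).
Binomial probabilities:
  f_I = C(13,10)·0.11^10·0.89^3 = 286·2.59374e-10·0.704969 = 5.22953e-08
  f_II = C(13,10)·0.29^10·0.71^3 = 286·4.20707e-06·0.357911 = 0.000430647
  f_III = C(13,10)·0.47^10·0.53^3 = 286·0.000525991·0.148877 = 0.0223961
0.00425526 / 0.000172259 ≈ 24.7027

24.7027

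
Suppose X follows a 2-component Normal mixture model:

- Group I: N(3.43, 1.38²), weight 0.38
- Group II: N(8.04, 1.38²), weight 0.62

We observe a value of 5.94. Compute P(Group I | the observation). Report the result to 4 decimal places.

By Bayes' theorem, P(k | x) = P(Z=k) f_k(x) / Σ_j P(Z=j) f_j(x).
Evaluate each component's likelihood at the observed value:
  f_I = (1/(1.38·√(2π)))·exp(−(5.94−3.43)²/(2·1.38²)) = 0.289089·exp(-1.65409) = 0.0552928
  f_II = (1/(1.38·√(2π)))·exp(−(5.94−8.04)²/(2·1.38²)) = 0.289089·exp(-1.15784) = 0.0908208
Weight by the priors:
  P(Z=I)·f_I = 0.38 × 0.0552928 = 0.0210113
  P(Z=II)·f_II = 0.62 × 0.0908208 = 0.0563089
Evidence: 0.0210113 + 0.0563089 = 0.0773202
So the posterior for Group I is 0.0210113 / 0.0773202 ≈ 0.2717.

0.2717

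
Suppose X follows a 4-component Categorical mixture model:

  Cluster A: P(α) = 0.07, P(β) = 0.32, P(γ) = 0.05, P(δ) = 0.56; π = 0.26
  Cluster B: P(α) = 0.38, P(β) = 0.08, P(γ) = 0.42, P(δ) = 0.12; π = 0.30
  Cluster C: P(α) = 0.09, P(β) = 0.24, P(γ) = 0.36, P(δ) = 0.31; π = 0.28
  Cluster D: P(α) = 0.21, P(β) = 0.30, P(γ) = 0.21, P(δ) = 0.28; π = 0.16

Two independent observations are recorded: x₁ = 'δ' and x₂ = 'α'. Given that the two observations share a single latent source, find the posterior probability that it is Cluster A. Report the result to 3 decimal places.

0.248

Posterior ∝ prior × likelihood, so P(k | x) ∝ π_k f_k(x); normalise over all components.
Since both observations come from the same component, the likelihood for component k is f_k(x₁)·f_k(x₂).
  p_A = [0.56] × [0.07] = 0.0392
  p_B = [0.12] × [0.38] = 0.0456
  p_C = [0.31] × [0.09] = 0.0279
  p_D = [0.28] × [0.21] = 0.0588
Weight by the priors:
  π_A·p_A = 0.26 × 0.0392 = 0.010192
  π_B·p_B = 0.30 × 0.0456 = 0.01368
  π_C·p_C = 0.28 × 0.0279 = 0.007812
  π_D·p_D = 0.16 × 0.0588 = 0.009408
Sum: 0.010192 + 0.01368 + 0.007812 + 0.009408 = 0.041092
P(Cluster A | data) = 0.010192 / 0.041092 ≈ 0.248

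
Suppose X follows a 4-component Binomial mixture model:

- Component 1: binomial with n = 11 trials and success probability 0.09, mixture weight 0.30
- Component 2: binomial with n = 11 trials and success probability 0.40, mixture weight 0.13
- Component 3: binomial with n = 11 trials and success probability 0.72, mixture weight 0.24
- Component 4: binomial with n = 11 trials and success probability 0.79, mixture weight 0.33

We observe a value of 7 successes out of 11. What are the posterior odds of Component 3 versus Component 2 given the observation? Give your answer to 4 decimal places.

5.3605

The posterior odds equal the prior odds times the likelihood ratio: (P(Z=i)/P(Z=j))·(f_i(x)/f_j(x)).
Evaluate each component's likelihood at the observed value:
  L_1 = C(11,7)·0.09^7·0.91^4 = 330·4.78297e-08·0.68575 = 1.08237e-05
  L_2 = C(11,7)·0.40^7·0.60^4 = 330·0.0016384·0.1296 = 0.0700711
  L_3 = C(11,7)·0.72^7·0.28^4 = 330·0.100306·0.00614656 = 0.203457
  L_4 = C(11,7)·0.79^7·0.21^4 = 330·0.192039·0.00194481 = 0.123248
Posterior odds = (P(Z=3)·L_3) / (P(Z=2)·L_2) = (0.24·0.203457) / (0.13·0.0700711) = 0.0488298 / 0.00910924 ≈ 5.3605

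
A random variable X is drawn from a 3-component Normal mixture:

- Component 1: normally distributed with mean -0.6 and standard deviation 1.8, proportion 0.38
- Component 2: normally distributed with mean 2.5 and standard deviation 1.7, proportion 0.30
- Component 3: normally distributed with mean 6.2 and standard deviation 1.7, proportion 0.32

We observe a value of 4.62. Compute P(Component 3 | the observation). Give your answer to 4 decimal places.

0.5920

The responsibility of component k is π_k f_k(x) divided by Σ_j π_j f_j(x).
Component likelihoods at x = 4.62:
  L_1 = (1/(1.8·√(2π)))·exp(−(4.62−-0.6)²/(2·1.8²)) = 0.221635·exp(-4.20500) = 0.00330696
  L_2 = (1/(1.7·√(2π)))·exp(−(4.62−2.5)²/(2·1.7²)) = 0.234672·exp(-0.77758) = 0.107836
  L_3 = (1/(1.7·√(2π)))·exp(−(4.62−6.2)²/(2·1.7²)) = 0.234672·exp(-0.43190) = 0.152366
Prior × likelihood for each component:
  π_1·L_1 = 0.38 × 0.00330696 = 0.00125665
  π_2·L_2 = 0.30 × 0.107836 = 0.0323508
  π_3·L_3 = 0.32 × 0.152366 = 0.0487571
Marginal: 0.00125665 + 0.0323508 + 0.0487571 = 0.0823645
Responsibility of Component 3: 0.0487571 / 0.0823645 ≈ 0.5920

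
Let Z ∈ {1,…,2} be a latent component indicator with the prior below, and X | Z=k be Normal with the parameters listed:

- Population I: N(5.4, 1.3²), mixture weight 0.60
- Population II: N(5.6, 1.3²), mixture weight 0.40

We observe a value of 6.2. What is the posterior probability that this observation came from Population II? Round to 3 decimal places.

0.420

By Bayes' theorem, P(k | x) = π_k f_k(x) / Σ_j π_j f_j(x).
Component likelihoods at x = 6.2:
  f_I = (1/(1.3·√(2π)))·exp(−(6.2−5.4)²/(2·1.3²)) = 0.306879·exp(-0.18935) = 0.253941
  f_II = (1/(1.3·√(2π)))·exp(−(6.2−5.6)²/(2·1.3²)) = 0.306879·exp(-0.10651) = 0.275874
Weight by the priors:
  π_I·f_I = 0.60 × 0.253941 = 0.152365
  π_II·f_II = 0.40 × 0.275874 = 0.11035
Denominator: 0.152365 + 0.11035 = 0.262714
So the posterior for Population II is 0.11035 / 0.262714 ≈ 0.420.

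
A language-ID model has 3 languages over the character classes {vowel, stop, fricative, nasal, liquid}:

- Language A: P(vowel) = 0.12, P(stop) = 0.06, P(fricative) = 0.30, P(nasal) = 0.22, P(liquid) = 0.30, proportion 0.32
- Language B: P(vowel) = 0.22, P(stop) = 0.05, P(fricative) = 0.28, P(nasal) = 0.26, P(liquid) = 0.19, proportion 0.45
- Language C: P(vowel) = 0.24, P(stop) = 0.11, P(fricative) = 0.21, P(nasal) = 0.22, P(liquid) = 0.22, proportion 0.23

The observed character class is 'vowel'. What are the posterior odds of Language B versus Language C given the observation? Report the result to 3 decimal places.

1.793

The posterior odds equal the prior odds times the likelihood ratio: (π_i/π_j)·(f_i(x)/f_j(x)).
Component likelihoods at x = 'vowel':
  f_A = P(vowel | comp) = 0.12
  f_B = P(vowel | comp) = 0.22
  f_C = P(vowel | comp) = 0.24
Posterior odds = (π_B·f_B) / (π_C·f_C) = (0.45·0.22) / (0.23·0.24) = 0.099 / 0.0552 ≈ 1.793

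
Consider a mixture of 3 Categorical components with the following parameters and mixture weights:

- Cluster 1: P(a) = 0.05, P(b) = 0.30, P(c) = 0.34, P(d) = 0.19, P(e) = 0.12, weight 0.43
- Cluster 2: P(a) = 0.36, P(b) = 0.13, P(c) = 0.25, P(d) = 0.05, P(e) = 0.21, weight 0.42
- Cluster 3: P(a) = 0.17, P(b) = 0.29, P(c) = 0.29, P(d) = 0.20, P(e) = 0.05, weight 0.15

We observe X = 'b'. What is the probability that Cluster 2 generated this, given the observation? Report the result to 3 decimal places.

Apply Bayes' rule: the posterior for each component is proportional to its prior times its likelihood at x.
Categorical probabilities:
  f_1 = 0.3
  f_2 = 0.13
  f_3 = 0.29
Multiply by the mixture weights:
  P(Z=1)·f_1 = 0.43 × 0.3 = 0.129
  P(Z=2)·f_2 = 0.42 × 0.13 = 0.0546
  P(Z=3)·f_3 = 0.15 × 0.29 = 0.0435
Denominator: 0.129 + 0.0546 + 0.0435 = 0.2271
P(Cluster 2 | 'b') ≈ 0.240

0.240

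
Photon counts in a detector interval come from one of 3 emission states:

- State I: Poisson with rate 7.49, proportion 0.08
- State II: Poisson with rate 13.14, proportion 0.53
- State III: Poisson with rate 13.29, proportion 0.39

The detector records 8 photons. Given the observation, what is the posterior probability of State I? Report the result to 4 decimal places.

0.2202

By Bayes' theorem, P(k | x) = P(Z=k) f_k(x) / Σ_j P(Z=j) f_j(x).
Evaluate each component's likelihood at the observed value:
  L_I = 0.137236
  L_II = 0.0433125
  L_III = 0.0408231
Unnormalised posteriors:
  P(Z=I)·L_I = 0.08 × 0.137236 = 0.0109789
  P(Z=II)·L_II = 0.53 × 0.0433125 = 0.0229556
  P(Z=III)·L_III = 0.39 × 0.0408231 = 0.015921
Marginal: 0.0109789 + 0.0229556 + 0.015921 = 0.0498555
P(State I | 8 photons) = 0.0109789 / 0.0498555 ≈ 0.2202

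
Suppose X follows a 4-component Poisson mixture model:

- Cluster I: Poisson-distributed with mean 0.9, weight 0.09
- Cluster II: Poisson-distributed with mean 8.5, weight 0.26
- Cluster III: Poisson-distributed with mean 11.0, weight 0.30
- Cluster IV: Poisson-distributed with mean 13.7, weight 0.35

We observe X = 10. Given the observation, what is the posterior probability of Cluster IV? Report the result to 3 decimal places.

Posterior ∝ prior × likelihood, so P(k | x) ∝ π_k f_k(x); normalise over all components.
Component likelihoods at x = 10:
  f_I = e^(−0.9)·0.9^10/10! = 3.90658e-08
  f_II = e^(−8.5)·8.5^10/10! = 0.110388
  f_III = e^(−11.0)·11.0^10/10! = 0.119378
  f_IV = e^(−13.7)·13.7^10/10! = 0.0720457
Prior × likelihood for each component:
  π_I·f_I = 0.09 × 3.90658e-08 = 3.51592e-09
  π_II·f_II = 0.26 × 0.110388 = 0.028701
  π_III·f_III = 0.30 × 0.119378 = 0.0358134
  π_IV·f_IV = 0.35 × 0.0720457 = 0.025216
Sum: 3.51592e-09 + 0.028701 + 0.0358134 + 0.025216 = 0.0897304
P(Cluster IV | 10) ≈ 0.281

0.281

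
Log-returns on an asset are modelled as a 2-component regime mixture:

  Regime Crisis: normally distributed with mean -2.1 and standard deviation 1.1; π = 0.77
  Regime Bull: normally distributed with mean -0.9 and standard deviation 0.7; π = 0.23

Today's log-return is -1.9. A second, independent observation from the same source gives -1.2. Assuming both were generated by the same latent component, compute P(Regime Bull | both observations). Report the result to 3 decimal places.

0.256

By Bayes' theorem, P(k | x) = π_k f_k(x) / Σ_j π_j f_j(x).
Since both observations come from the same component, the likelihood for component k is f_k(x₁)·f_k(x₂).
  p_Crisis = [(1/(1.1·√(2π)))·exp(−(-1.9−-2.1)²/(2·1.1²)) = 0.362675·exp(-0.01653) = 0.356729] × [0.25951] = 0.0925749
  p_Bull = [(1/(0.7·√(2π)))·exp(−(-1.9−-0.9)²/(2·0.7²)) = 0.569918·exp(-1.02041) = 0.205426] × [0.51991] = 0.106803
Prior × likelihood for each component:
  π_Crisis·p_Crisis = 0.77 × 0.0925749 = 0.0712827
  π_Bull·p_Bull = 0.23 × 0.106803 = 0.0245646
Sum: 0.0712827 + 0.0245646 = 0.0958473
P(Regime Bull | data) = 0.0245646 / 0.0958473 ≈ 0.256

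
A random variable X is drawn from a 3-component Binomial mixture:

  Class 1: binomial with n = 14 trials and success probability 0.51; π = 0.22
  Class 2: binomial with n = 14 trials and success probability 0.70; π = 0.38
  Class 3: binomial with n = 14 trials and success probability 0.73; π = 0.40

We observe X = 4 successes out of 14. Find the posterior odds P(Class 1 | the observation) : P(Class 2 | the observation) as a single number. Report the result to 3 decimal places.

22.043

Since P(k|x) ∝ P(Z=k) f_k(x), the posterior odds are P(Z=i) f_i(x) / (P(Z=j) f_j(x)).
Binomial probabilities:
  f_1 = C(14,4)·0.51^4·0.49^10 = 1001·0.067652·0.000797923 = 0.0540351
  f_2 = C(14,4)·0.70^4·0.30^10 = 1001·0.2401·5.9049e-06 = 0.00141918
  f_3 = C(14,4)·0.73^4·0.27^10 = 1001·0.283982·2.05891e-06 = 0.000585279
Posterior odds = (P(Z=1)·f_1) / (P(Z=2)·f_2) = (0.22·0.0540351) / (0.38·0.00141918) = 0.0118877 / 0.00053929 ≈ 22.043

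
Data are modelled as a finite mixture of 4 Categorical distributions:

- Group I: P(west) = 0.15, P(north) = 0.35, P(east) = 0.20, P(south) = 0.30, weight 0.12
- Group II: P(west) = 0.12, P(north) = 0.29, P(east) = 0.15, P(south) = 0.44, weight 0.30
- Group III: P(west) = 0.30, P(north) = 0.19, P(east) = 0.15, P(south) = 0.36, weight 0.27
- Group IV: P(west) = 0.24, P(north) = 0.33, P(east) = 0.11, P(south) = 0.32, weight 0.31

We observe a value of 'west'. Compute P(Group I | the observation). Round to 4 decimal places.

Apply Bayes' rule: the posterior for each component is proportional to its prior times its likelihood at x.
Categorical probabilities:
  L_I = P(west | comp) = 0.15
  L_II = P(west | comp) = 0.12
  L_III = P(west | comp) = 0.30
  L_IV = P(west | comp) = 0.24
Prior × likelihood for each component:
  P(Z=I)·L_I = 0.12 × 0.15 = 0.018
  P(Z=II)·L_II = 0.30 × 0.12 = 0.036
  P(Z=III)·L_III = 0.27 × 0.3 = 0.081
  P(Z=IV)·L_IV = 0.31 × 0.24 = 0.0744
Evidence: 0.018 + 0.036 + 0.081 + 0.0744 = 0.2094
P(Group I | 'west') = 0.018 / 0.2094 ≈ 0.0860

0.0860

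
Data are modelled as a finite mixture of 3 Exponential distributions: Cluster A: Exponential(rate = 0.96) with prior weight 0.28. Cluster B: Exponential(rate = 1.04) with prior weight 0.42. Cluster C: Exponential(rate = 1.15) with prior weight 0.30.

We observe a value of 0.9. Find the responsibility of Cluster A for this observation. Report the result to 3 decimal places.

0.278

The responsibility of component k is w_k f_k(x) divided by Σ_j w_j f_j(x).
Evaluate each component's likelihood at the observed value:
  p_A = 0.404614
  p_B = 0.407881
  p_C = 0.40851
Weight by the priors:
  w_A·p_A = 0.28 × 0.404614 = 0.113292
  w_B·p_B = 0.42 × 0.407881 = 0.17131
  w_C·p_C = 0.30 × 0.40851 = 0.122553
Normaliser: 0.113292 + 0.17131 + 0.122553 = 0.407155
So the posterior for Cluster A is 0.113292 / 0.407155 ≈ 0.278.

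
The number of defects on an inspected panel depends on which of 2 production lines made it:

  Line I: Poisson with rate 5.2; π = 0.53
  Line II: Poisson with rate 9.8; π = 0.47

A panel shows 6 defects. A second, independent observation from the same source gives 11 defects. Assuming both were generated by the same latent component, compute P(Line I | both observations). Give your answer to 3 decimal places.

0.190

Apply Bayes' rule: the posterior for each component is proportional to its prior times its likelihood at x.
Since both observations come from the same component, the likelihood for component k is f_k(x₁)·f_k(x₂).
  p_I = [e^(−5.2)·5.2^6/6! = 0.15148] × [0.0103884] = 0.00157364
  p_II = [e^(−9.8)·9.8^6/6! = 0.0682241] × [0.111236] = 0.00758898
Unnormalised posteriors:
  π_I·p_I = 0.53 × 0.00157364 = 0.00083403
  π_II·p_II = 0.47 × 0.00758898 = 0.00356682
Sum: 0.00083403 + 0.00356682 = 0.00440085
So the posterior for Line I is 0.00083403 / 0.00440085 ≈ 0.190.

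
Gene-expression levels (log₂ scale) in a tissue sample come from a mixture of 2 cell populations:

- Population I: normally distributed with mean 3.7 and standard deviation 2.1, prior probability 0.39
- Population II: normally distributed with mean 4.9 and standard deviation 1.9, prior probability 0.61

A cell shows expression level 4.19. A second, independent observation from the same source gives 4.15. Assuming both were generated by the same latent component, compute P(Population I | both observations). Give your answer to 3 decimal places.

0.366

Apply Bayes' rule: the posterior for each component is proportional to its prior times its likelihood at x.
Since both observations come from the same component, the likelihood for component k is f_k(x₁)·f_k(x₂).
  L_I = [(1/(2.1·√(2π)))·exp(−(4.19−3.7)²/(2·2.1²)) = 0.189973·exp(-0.02722) = 0.184871] × [0.185661] = 0.0343232
  L_II = [(1/(1.9·√(2π)))·exp(−(4.19−4.9)²/(2·1.9²)) = 0.209970·exp(-0.06982) = 0.19581] × [0.194232] = 0.0380325
Multiply by the mixture weights:
  π_I·L_I = 0.39 × 0.0343232 = 0.0133861
  π_II·L_II = 0.61 × 0.0380325 = 0.0231998
Denominator: 0.0133861 + 0.0231998 = 0.0365859
So the posterior for Population I is 0.0133861 / 0.0365859 ≈ 0.366.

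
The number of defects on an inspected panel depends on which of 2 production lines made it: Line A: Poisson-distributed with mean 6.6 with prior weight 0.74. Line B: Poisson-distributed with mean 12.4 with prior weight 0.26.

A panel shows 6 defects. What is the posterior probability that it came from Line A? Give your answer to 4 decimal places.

0.9553

The responsibility of component k is P(Z=k) f_k(x) divided by Σ_j P(Z=j) f_j(x).
Evaluate each component's likelihood at the observed value:
  f_A = e^(−6.6)·6.6^6/6! = 0.156166
  f_B = e^(−12.4)·12.4^6/6! = 0.0207944
Unnormalised posteriors:
  P(Z=A)·f_A = 0.74 × 0.156166 = 0.115563
  P(Z=B)·f_B = 0.26 × 0.0207944 = 0.00540654
Normaliser: 0.115563 + 0.00540654 = 0.12097
P(Line A | the observation) = 0.115563 / 0.12097 ≈ 0.9553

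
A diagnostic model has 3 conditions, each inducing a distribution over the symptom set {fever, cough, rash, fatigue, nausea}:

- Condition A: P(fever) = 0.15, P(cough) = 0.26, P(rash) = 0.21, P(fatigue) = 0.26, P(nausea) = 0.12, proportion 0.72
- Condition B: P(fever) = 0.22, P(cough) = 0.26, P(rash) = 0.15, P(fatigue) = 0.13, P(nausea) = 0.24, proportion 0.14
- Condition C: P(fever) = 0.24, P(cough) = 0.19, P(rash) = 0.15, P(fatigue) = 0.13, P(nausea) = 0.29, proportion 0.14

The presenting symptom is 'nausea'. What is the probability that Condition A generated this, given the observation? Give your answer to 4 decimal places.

P(component k | x) = P(Z=k)·f_k(x) / marginal(x), where marginal(x) = Σ_j P(Z=j)·f_j(x).
Categorical probabilities:
  f_A = P(nausea | comp) = 0.12
  f_B = P(nausea | comp) = 0.24
  f_C = P(nausea | comp) = 0.29
Multiply by the mixture weights:
  P(Z=A)·f_A = 0.72 × 0.12 = 0.0864
  P(Z=B)·f_B = 0.14 × 0.24 = 0.0336
  P(Z=C)·f_C = 0.14 × 0.29 = 0.0406
Evidence: 0.0864 + 0.0336 + 0.0406 = 0.1606
Responsibility of Condition A: 0.0864 / 0.1606 ≈ 0.5380

0.5380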